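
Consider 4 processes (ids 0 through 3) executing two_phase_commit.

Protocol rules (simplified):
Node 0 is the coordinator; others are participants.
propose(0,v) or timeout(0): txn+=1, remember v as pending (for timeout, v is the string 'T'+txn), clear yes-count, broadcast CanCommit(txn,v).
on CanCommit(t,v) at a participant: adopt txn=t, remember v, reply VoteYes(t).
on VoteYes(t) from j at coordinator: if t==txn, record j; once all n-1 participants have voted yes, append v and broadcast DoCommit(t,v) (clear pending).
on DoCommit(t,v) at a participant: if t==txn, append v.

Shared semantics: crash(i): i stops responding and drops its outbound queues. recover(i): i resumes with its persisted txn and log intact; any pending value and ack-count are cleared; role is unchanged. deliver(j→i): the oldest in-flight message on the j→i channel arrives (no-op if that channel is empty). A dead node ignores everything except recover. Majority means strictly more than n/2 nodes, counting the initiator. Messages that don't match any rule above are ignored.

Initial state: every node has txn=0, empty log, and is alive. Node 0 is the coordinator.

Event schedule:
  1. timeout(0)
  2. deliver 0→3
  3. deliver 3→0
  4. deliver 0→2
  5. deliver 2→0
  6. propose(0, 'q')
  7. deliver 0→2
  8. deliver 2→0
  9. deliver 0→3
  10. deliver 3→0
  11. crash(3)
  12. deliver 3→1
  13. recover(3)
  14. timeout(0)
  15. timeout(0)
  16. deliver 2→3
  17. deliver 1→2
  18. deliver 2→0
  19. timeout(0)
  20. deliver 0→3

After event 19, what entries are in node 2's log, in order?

[1] timeout(0) → N0(coor t1 [-])
[2] deliver 0→3 → N3(part t1 [-])
[3] deliver 3→0 → ∅
[4] deliver 0→2 → N2(part t1 [-])
[5] deliver 2→0 → ∅
[6] propose(0,'q') → N0(coor t2 [-])
[7] deliver 0→2 → N2(part t2 [-])
[8] deliver 2→0 → ∅
[9] deliver 0→3 → N3(part t2 [-])
[10] deliver 3→0 → ∅
[11] crash(3) → N3(✗part t2 [-])
[12] deliver 3→1 → ∅
[13] recover(3) → N3(part t2 [-])
[14] timeout(0) → N0(coor t3 [-])
[15] timeout(0) → N0(coor t4 [-])
[16] deliver 2→3 → ∅
[17] deliver 1→2 → ∅
[18] deliver 2→0 → ∅
[19] timeout(0) → N0(coor t5 [-])

empty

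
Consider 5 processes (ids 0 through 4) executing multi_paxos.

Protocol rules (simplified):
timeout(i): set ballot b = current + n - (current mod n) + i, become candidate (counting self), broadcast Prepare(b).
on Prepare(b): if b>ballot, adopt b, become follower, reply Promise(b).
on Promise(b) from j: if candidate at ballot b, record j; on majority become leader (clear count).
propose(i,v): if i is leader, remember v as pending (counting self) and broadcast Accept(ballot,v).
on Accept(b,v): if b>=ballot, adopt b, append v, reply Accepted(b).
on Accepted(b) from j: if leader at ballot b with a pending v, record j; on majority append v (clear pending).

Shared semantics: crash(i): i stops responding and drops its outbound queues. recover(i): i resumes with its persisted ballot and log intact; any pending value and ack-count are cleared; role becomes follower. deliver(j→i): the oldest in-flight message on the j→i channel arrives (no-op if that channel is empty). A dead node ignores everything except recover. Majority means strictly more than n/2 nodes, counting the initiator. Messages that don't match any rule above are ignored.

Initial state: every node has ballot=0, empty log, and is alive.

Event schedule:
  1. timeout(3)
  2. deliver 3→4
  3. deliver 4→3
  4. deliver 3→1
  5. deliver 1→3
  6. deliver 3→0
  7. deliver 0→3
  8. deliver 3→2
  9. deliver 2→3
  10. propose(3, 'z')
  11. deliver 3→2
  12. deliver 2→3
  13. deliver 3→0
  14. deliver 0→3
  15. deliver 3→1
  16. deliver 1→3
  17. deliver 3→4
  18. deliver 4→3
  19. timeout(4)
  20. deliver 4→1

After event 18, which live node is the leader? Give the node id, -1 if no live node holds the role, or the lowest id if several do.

1. timeout(3):  <3:cand b8 ->
2. deliver 3→4:  <4:foll b8 ->
3. deliver 4→3:  nop
4. deliver 3→1:  <1:foll b8 ->
5. deliver 1→3:  <3:lead b8 ->
6. deliver 3→0:  <0:foll b8 ->
7. deliver 0→3:  nop
8. deliver 3→2:  <2:foll b8 ->
9. deliver 2→3:  nop
10. propose(3,'z'):  nop
11. deliver 3→2:  <2:foll b8 z>
12. deliver 2→3:  nop
13. deliver 3→0:  <0:foll b8 z>
14. deliver 0→3:  <3:lead b8 z>
15. deliver 3→1:  <1:foll b8 z>
16. deliver 1→3:  nop
17. deliver 3→4:  <4:foll b8 z>
18. deliver 4→3:  nop

3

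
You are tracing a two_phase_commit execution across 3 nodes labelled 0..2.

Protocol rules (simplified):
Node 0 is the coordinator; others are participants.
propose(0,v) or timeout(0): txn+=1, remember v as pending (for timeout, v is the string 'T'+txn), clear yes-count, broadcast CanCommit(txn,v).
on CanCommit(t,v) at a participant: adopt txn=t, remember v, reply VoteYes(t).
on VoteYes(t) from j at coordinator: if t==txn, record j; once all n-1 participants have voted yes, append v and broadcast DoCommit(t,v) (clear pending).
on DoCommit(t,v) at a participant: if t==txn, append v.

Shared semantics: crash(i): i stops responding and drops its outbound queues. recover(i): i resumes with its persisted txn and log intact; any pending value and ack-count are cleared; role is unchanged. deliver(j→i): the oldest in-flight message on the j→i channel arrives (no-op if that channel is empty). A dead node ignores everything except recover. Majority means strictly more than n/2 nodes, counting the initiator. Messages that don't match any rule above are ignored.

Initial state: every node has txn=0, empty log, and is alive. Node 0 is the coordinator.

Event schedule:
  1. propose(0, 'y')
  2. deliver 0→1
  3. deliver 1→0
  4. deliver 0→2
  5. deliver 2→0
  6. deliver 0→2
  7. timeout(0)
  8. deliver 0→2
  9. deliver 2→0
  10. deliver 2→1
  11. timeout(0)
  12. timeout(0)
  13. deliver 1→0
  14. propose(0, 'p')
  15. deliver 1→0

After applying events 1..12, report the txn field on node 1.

1

after 1 — propose(0,'y'): n0:coor/t1/[-]
after 2 — deliver 0→1: n1:part/t1/[-]
after 3 — deliver 1→0: ·
after 4 — deliver 0→2: n2:part/t1/[-]
after 5 — deliver 2→0: n0:coor/t1/[y]
after 6 — deliver 0→2: n2:part/t1/[y]
after 7 — timeout(0): n0:coor/t2/[y]
after 8 — deliver 0→2: n2:part/t2/[y]
after 9 — deliver 2→0: ·
after 10 — deliver 2→1: ·
after 11 — timeout(0): n0:coor/t3/[y]
after 12 — timeout(0): n0:coor/t4/[y]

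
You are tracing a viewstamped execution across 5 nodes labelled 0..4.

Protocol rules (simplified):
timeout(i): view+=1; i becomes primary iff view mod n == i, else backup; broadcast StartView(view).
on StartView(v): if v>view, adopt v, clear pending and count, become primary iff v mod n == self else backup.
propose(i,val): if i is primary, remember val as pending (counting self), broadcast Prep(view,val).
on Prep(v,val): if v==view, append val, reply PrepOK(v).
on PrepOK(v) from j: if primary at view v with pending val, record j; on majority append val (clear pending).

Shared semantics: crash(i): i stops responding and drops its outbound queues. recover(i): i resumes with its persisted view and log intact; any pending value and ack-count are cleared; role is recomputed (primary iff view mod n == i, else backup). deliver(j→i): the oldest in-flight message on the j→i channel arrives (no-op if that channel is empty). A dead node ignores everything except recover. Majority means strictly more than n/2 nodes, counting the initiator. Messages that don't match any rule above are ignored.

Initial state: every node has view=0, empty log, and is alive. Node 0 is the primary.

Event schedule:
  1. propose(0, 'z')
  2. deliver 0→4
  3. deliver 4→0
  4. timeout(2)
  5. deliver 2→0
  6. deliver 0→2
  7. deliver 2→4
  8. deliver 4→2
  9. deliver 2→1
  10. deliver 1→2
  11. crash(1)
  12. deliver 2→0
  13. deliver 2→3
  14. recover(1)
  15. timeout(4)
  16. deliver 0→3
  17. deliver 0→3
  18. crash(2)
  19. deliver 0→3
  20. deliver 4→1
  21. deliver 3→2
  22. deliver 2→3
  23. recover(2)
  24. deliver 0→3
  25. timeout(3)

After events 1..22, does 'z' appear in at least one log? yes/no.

yes

after 1 — propose(0,'z'): ·
after 2 — deliver 0→4: n4:back/v0/[z]
after 3 — deliver 4→0: ·
after 4 — timeout(2): n2:back/v1/[-]
after 5 — deliver 2→0: n0:back/v1/[-]
after 6 — deliver 0→2: ·
after 7 — deliver 2→4: n4:back/v1/[z]
after 8 — deliver 4→2: ·
after 9 — deliver 2→1: n1:prim/v1/[-]
after 10 — deliver 1→2: ·
after 11 — crash(1): n1:✗prim/v1/[-]
after 12 — deliver 2→0: ·
after 13 — deliver 2→3: n3:back/v1/[-]
after 14 — recover(1): n1:prim/v1/[-]
after 15 — timeout(4): n4:back/v2/[z]
after 16 — deliver 0→3: ·
after 17 — deliver 0→3: ·
after 18 — crash(2): n2:✗back/v1/[-]
after 19 — deliver 0→3: ·
after 20 — deliver 4→1: n1:back/v2/[-]
after 21 — deliver 3→2: ·
after 22 — deliver 2→3: ·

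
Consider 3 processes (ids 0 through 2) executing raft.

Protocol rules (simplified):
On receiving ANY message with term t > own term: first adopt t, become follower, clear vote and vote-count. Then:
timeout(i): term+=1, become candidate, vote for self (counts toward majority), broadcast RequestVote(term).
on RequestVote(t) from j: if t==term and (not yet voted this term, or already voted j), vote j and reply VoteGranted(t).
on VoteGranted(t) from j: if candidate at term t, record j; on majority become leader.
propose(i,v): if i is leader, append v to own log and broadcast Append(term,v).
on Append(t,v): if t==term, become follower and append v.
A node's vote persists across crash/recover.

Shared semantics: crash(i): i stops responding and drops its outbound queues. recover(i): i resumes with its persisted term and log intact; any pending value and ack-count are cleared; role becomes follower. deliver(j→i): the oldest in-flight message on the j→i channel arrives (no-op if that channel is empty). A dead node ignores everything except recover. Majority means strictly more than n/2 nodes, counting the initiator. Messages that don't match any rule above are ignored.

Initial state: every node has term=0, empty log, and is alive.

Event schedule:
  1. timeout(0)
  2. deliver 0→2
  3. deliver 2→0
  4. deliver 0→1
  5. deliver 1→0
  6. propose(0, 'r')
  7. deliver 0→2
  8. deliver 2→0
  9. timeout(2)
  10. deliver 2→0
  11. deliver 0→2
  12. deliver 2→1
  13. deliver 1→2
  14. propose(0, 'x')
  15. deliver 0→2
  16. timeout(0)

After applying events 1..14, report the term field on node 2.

2

after 1 — timeout(0): n0:cand/t1/[-]
after 2 — deliver 0→2: n2:foll/t1/[-]
after 3 — deliver 2→0: n0:lead/t1/[-]
after 4 — deliver 0→1: n1:foll/t1/[-]
after 5 — deliver 1→0: ·
after 6 — propose(0,'r'): n0:lead/t1/[r]
after 7 — deliver 0→2: n2:foll/t1/[r]
after 8 — deliver 2→0: ·
after 9 — timeout(2): n2:cand/t2/[r]
after 10 — deliver 2→0: n0:foll/t2/[r]
after 11 — deliver 0→2: n2:lead/t2/[r]
after 12 — deliver 2→1: n1:foll/t2/[-]
after 13 — deliver 1→2: ·
after 14 — propose(0,'x'): ·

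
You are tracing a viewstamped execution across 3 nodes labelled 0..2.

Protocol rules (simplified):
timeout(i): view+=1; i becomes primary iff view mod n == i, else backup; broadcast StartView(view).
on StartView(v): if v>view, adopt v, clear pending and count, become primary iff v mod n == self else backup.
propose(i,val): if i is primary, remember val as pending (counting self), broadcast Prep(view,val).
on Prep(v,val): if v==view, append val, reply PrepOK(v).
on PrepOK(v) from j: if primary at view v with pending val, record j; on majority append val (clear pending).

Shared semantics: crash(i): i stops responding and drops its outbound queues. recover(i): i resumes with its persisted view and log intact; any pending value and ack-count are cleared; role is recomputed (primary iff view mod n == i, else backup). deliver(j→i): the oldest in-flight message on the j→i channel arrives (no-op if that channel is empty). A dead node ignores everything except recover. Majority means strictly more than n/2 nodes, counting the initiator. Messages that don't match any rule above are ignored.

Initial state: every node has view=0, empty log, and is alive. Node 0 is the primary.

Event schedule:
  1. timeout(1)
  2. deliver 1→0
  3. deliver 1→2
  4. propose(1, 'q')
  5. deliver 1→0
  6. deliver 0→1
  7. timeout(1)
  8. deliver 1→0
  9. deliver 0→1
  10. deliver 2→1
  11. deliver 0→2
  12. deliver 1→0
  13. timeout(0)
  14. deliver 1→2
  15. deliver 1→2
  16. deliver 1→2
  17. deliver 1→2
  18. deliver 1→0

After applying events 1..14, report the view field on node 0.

3

[1] timeout(1) → N1(prim v1 [-])
[2] deliver 1→0 → N0(back v1 [-])
[3] deliver 1→2 → N2(back v1 [-])
[4] propose(1,'q') → ∅
[5] deliver 1→0 → N0(back v1 [q])
[6] deliver 0→1 → N1(prim v1 [q])
[7] timeout(1) → N1(back v2 [q])
[8] deliver 1→0 → N0(back v2 [q])
[9] deliver 0→1 → ∅
[10] deliver 2→1 → ∅
[11] deliver 0→2 → ∅
[12] deliver 1→0 → ∅
[13] timeout(0) → N0(prim v3 [q])
[14] deliver 1→2 → N2(back v1 [q])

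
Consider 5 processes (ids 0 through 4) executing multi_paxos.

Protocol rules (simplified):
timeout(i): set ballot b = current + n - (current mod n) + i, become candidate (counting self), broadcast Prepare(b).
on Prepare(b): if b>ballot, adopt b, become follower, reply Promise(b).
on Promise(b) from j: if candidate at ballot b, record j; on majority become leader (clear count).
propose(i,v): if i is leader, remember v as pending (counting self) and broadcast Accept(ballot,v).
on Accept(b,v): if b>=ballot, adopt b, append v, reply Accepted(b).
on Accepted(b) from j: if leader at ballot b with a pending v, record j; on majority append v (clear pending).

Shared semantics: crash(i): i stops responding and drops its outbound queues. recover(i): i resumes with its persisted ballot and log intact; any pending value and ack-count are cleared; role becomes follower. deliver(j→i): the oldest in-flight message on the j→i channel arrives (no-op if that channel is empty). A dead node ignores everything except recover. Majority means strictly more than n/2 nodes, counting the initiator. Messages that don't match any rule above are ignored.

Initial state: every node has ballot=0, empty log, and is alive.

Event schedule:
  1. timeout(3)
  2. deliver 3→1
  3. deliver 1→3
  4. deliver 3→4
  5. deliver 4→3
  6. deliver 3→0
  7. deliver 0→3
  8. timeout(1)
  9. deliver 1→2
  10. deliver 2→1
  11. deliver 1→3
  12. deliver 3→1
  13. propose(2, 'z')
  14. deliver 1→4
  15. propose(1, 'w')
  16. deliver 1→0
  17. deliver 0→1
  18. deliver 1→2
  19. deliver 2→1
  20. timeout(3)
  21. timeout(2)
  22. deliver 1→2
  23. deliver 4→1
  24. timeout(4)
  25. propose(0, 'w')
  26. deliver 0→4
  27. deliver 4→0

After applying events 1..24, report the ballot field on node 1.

[1] timeout(3) → N3(cand b8 [-])
[2] deliver 3→1 → N1(foll b8 [-])
[3] deliver 1→3 → ∅
[4] deliver 3→4 → N4(foll b8 [-])
[5] deliver 4→3 → N3(lead b8 [-])
[6] deliver 3→0 → N0(foll b8 [-])
[7] deliver 0→3 → ∅
[8] timeout(1) → N1(cand b11 [-])
[9] deliver 1→2 → N2(foll b11 [-])
[10] deliver 2→1 → ∅
[11] deliver 1→3 → N3(foll b11 [-])
[12] deliver 3→1 → N1(lead b11 [-])
[13] propose(2,'z') → ∅
[14] deliver 1→4 → N4(foll b11 [-])
[15] propose(1,'w') → ∅
[16] deliver 1→0 → N0(foll b11 [-])
[17] deliver 0→1 → ∅
[18] deliver 1→2 → N2(foll b11 [w])
[19] deliver 2→1 → ∅
[20] timeout(3) → N3(cand b18 [-])
[21] timeout(2) → N2(cand b17 [w])
[22] deliver 1→2 → ∅
[23] deliver 4→1 → ∅
[24] timeout(4) → N4(cand b19 [-])

11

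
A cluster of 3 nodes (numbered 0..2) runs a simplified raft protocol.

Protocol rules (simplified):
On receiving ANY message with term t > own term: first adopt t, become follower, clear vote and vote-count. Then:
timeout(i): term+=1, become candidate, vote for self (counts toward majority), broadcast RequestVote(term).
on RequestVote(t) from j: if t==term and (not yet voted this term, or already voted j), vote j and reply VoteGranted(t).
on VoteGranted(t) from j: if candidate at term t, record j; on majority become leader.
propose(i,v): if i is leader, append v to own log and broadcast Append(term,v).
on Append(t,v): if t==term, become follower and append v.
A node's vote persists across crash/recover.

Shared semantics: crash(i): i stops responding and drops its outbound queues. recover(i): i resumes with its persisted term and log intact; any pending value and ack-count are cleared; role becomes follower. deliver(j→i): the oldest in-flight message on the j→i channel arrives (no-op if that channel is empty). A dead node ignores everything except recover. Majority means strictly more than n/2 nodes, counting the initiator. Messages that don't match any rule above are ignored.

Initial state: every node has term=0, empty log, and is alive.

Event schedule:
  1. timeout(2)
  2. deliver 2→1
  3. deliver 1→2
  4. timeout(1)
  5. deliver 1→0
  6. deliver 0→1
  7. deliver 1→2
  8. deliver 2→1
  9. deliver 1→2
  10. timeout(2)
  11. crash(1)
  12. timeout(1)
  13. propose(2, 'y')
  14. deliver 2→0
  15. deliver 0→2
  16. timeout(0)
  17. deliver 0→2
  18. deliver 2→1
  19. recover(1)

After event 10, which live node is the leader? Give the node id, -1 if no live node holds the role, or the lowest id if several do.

1

1. timeout(2):  <2:cand t1 ->
2. deliver 2→1:  <1:foll t1 ->
3. deliver 1→2:  <2:lead t1 ->
4. timeout(1):  <1:cand t2 ->
5. deliver 1→0:  <0:foll t2 ->
6. deliver 0→1:  <1:lead t2 ->
7. deliver 1→2:  <2:foll t2 ->
8. deliver 2→1:  nop
9. deliver 1→2:  nop
10. timeout(2):  <2:cand t3 ->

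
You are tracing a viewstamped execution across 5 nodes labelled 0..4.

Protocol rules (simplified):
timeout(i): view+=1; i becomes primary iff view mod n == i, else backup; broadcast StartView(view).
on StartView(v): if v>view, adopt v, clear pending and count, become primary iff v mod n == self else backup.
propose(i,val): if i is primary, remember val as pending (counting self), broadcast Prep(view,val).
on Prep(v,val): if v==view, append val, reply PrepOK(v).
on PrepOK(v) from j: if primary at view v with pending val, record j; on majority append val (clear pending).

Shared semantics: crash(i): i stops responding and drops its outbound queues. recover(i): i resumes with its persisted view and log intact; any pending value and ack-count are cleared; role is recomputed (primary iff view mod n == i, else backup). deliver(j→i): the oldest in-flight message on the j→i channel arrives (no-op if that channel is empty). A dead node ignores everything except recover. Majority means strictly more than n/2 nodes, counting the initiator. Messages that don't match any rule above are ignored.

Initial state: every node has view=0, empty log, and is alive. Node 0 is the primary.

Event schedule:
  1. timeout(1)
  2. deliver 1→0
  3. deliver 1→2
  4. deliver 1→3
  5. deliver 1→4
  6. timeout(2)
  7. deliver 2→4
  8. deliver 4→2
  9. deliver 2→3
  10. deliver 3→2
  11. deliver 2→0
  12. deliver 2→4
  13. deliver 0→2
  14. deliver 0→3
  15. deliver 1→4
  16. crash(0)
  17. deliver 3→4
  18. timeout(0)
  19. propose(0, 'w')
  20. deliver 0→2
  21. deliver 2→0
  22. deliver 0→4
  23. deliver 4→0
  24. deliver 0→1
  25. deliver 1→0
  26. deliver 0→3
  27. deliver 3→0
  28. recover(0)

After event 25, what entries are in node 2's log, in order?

1. timeout(1):  <1:prim v1 ->
2. deliver 1→0:  <0:back v1 ->
3. deliver 1→2:  <2:back v1 ->
4. deliver 1→3:  <3:back v1 ->
5. deliver 1→4:  <4:back v1 ->
6. timeout(2):  <2:prim v2 ->
7. deliver 2→4:  <4:back v2 ->
8. deliver 4→2:  nop
9. deliver 2→3:  <3:back v2 ->
10. deliver 3→2:  nop
11. deliver 2→0:  <0:back v2 ->
12. deliver 2→4:  nop
13. deliver 0→2:  nop
14. deliver 0→3:  nop
15. deliver 1→4:  nop
16. crash(0):  <0:✗back v2 ->
17. deliver 3→4:  nop
18. timeout(0):  nop
19. propose(0,'w'):  nop
20. deliver 0→2:  nop
21. deliver 2→0:  nop
22. deliver 0→4:  nop
23. deliver 4→0:  nop
24. deliver 0→1:  nop
25. deliver 1→0:  nop

empty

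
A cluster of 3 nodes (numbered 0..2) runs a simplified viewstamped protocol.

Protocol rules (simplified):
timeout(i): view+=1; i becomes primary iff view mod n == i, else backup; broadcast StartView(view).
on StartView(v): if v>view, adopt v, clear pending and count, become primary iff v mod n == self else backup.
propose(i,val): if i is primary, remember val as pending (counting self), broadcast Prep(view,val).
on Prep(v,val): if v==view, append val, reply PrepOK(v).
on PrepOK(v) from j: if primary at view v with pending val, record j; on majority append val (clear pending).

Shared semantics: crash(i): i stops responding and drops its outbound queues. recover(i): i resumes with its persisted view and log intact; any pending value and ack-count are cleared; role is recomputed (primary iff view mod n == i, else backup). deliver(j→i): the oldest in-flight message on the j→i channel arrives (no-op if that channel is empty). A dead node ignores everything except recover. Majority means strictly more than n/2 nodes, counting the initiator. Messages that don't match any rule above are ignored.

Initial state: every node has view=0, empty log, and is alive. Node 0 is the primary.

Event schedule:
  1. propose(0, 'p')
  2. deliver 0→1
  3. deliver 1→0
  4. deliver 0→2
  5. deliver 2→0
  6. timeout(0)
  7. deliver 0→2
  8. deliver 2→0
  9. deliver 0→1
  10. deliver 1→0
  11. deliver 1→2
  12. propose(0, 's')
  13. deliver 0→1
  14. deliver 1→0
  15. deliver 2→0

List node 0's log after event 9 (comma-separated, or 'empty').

1. propose(0,'p'):  nop
2. deliver 0→1:  <1:back v0 p>
3. deliver 1→0:  <0:prim v0 p>
4. deliver 0→2:  <2:back v0 p>
5. deliver 2→0:  nop
6. timeout(0):  <0:back v1 p>
7. deliver 0→2:  <2:back v1 p>
8. deliver 2→0:  nop
9. deliver 0→1:  <1:prim v1 p>

p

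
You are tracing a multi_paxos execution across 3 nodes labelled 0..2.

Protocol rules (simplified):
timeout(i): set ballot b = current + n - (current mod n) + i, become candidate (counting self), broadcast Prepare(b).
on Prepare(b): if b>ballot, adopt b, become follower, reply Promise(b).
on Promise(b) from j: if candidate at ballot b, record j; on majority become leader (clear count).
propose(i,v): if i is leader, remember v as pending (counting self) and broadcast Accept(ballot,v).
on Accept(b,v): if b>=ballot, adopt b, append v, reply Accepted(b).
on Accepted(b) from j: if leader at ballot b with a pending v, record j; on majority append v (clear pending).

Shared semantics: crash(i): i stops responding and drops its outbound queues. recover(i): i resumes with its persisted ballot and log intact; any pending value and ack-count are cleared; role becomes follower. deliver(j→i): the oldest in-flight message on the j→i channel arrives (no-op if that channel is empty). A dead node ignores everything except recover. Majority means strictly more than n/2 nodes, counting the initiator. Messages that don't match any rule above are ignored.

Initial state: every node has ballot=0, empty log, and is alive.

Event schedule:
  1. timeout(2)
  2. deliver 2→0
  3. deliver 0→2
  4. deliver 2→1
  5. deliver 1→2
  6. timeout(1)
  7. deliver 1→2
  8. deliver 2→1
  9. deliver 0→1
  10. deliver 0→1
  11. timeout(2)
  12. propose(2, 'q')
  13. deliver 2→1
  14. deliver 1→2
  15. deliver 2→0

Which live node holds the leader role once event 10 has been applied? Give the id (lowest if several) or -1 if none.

1

e1 timeout(2): 2[cand,b=5,-]
e2 deliver 2→0: 0[foll,b=5,-]
e3 deliver 0→2: 2[lead,b=5,-]
e4 deliver 2→1: 1[foll,b=5,-]
e5 deliver 1→2: ·
e6 timeout(1): 1[cand,b=7,-]
e7 deliver 1→2: 2[foll,b=7,-]
e8 deliver 2→1: 1[lead,b=7,-]
e9 deliver 0→1: ·
e10 deliver 0→1: ·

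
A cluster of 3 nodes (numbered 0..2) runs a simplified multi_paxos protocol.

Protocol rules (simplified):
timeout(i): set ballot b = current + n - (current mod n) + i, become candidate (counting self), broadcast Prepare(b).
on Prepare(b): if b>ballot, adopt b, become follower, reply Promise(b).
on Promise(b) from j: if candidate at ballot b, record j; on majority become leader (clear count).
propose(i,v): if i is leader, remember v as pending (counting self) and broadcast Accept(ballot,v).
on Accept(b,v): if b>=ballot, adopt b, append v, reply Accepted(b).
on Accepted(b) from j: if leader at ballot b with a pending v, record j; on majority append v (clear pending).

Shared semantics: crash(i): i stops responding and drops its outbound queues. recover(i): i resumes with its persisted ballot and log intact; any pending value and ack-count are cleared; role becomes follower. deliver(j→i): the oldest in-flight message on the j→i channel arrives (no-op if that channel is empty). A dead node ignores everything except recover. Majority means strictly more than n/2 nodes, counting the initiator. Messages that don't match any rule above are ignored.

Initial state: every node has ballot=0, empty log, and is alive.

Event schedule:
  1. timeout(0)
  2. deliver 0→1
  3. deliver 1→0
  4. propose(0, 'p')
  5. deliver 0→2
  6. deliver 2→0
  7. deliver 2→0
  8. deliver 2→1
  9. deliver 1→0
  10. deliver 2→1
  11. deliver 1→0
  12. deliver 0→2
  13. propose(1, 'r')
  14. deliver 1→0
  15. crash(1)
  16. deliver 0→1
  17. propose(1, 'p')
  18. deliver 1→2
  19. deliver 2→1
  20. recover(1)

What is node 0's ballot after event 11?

3

e1 timeout(0): 0[cand,b=3,-]
e2 deliver 0→1: 1[foll,b=3,-]
e3 deliver 1→0: 0[lead,b=3,-]
e4 propose(0,'p'): ·
e5 deliver 0→2: 2[foll,b=3,-]
e6 deliver 2→0: ·
e7 deliver 2→0: ·
e8 deliver 2→1: ·
e9 deliver 1→0: ·
e10 deliver 2→1: ·
e11 deliver 1→0: ·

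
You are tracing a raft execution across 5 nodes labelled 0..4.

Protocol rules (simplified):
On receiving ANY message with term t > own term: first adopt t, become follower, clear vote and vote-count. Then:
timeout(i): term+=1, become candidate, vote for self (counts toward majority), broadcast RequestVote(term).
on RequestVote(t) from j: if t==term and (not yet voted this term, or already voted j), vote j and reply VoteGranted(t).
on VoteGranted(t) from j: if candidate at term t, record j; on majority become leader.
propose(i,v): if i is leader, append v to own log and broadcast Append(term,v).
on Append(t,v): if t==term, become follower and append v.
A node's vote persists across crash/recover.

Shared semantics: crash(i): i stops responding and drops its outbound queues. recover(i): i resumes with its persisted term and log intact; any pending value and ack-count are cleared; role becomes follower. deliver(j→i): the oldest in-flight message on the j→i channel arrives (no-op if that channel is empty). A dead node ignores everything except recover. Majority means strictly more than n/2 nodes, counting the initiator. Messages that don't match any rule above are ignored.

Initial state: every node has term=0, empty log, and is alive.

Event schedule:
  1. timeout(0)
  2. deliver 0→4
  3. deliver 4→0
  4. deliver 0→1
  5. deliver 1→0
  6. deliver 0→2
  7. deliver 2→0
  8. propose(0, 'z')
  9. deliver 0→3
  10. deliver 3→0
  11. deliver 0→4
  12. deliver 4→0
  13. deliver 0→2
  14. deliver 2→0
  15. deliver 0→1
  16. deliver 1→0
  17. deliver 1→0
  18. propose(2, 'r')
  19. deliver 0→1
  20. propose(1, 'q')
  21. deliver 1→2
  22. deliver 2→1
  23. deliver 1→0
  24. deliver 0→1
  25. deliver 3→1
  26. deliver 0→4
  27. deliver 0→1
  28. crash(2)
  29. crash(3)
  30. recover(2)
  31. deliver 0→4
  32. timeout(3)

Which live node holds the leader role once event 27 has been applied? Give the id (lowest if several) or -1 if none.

0

e1 timeout(0): 0[cand,t=1,-]
e2 deliver 0→4: 4[foll,t=1,-]
e3 deliver 4→0: ·
e4 deliver 0→1: 1[foll,t=1,-]
e5 deliver 1→0: 0[lead,t=1,-]
e6 deliver 0→2: 2[foll,t=1,-]
e7 deliver 2→0: ·
e8 propose(0,'z'): 0[lead,t=1,z]
e9 deliver 0→3: 3[foll,t=1,-]
e10 deliver 3→0: ·
e11 deliver 0→4: 4[foll,t=1,z]
e12 deliver 4→0: ·
e13 deliver 0→2: 2[foll,t=1,z]
e14 deliver 2→0: ·
e15 deliver 0→1: 1[foll,t=1,z]
e16 deliver 1→0: ·
e17 deliver 1→0: ·
e18 propose(2,'r'): ·
e19 deliver 0→1: ·
e20 propose(1,'q'): ·
e21 deliver 1→2: ·
e22 deliver 2→1: ·
e23 deliver 1→0: ·
e24 deliver 0→1: ·
e25 deliver 3→1: ·
e26 deliver 0→4: ·
e27 deliver 0→1: ·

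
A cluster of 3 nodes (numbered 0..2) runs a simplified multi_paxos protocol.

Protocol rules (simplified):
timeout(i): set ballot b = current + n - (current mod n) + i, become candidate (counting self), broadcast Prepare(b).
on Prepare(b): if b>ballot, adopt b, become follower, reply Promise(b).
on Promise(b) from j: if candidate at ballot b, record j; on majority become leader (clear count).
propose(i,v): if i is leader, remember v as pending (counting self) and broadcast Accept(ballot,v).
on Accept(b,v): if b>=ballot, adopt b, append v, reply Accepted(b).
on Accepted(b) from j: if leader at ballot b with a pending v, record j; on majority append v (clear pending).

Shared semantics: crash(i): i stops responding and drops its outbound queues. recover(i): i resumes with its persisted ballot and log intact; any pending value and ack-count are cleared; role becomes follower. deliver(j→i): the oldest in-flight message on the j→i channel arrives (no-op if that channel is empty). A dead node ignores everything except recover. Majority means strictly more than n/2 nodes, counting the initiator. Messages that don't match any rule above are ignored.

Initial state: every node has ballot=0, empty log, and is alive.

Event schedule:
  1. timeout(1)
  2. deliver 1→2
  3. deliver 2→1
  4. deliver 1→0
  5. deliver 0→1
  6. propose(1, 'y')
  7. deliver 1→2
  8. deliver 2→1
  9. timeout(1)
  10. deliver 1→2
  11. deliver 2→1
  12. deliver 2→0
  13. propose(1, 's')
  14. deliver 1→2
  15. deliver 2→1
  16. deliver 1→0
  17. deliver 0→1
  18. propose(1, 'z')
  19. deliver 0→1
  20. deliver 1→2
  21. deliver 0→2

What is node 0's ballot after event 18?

4

e1 timeout(1): 1[cand,b=4,-]
e2 deliver 1→2: 2[foll,b=4,-]
e3 deliver 2→1: 1[lead,b=4,-]
e4 deliver 1→0: 0[foll,b=4,-]
e5 deliver 0→1: ·
e6 propose(1,'y'): ·
e7 deliver 1→2: 2[foll,b=4,y]
e8 deliver 2→1: 1[lead,b=4,y]
e9 timeout(1): 1[cand,b=7,y]
e10 deliver 1→2: 2[foll,b=7,y]
e11 deliver 2→1: 1[lead,b=7,y]
e12 deliver 2→0: ·
e13 propose(1,'s'): ·
e14 deliver 1→2: 2[foll,b=7,y,s]
e15 deliver 2→1: 1[lead,b=7,y,s]
e16 deliver 1→0: 0[foll,b=4,y]
e17 deliver 0→1: ·
e18 propose(1,'z'): ·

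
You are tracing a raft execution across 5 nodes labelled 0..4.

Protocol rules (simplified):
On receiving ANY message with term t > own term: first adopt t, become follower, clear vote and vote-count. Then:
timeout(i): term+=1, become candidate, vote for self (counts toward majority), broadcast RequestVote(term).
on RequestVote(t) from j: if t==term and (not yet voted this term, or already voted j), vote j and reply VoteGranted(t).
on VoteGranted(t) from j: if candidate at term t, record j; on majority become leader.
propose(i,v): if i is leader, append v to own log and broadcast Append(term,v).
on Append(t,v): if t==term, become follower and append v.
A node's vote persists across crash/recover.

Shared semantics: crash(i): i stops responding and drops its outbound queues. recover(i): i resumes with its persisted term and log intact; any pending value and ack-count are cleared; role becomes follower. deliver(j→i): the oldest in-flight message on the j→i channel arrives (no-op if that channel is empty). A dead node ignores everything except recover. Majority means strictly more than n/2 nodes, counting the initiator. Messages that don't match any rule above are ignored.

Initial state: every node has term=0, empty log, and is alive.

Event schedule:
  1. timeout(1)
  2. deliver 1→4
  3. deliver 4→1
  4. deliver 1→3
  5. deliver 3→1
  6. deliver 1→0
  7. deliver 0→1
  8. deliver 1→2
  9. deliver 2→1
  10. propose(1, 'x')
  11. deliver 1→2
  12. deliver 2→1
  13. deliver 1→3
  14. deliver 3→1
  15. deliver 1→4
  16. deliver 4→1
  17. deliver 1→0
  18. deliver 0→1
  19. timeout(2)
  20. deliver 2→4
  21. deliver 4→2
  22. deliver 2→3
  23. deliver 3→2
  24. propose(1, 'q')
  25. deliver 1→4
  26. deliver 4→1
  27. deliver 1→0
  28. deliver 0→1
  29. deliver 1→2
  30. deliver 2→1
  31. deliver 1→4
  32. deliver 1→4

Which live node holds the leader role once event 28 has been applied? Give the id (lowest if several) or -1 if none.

after 1 — timeout(1): n1:cand/t1/[-]
after 2 — deliver 1→4: n4:foll/t1/[-]
after 3 — deliver 4→1: ·
after 4 — deliver 1→3: n3:foll/t1/[-]
after 5 — deliver 3→1: n1:lead/t1/[-]
after 6 — deliver 1→0: n0:foll/t1/[-]
after 7 — deliver 0→1: ·
after 8 — deliver 1→2: n2:foll/t1/[-]
after 9 — deliver 2→1: ·
after 10 — propose(1,'x'): n1:lead/t1/[x]
after 11 — deliver 1→2: n2:foll/t1/[x]
after 12 — deliver 2→1: ·
after 13 — deliver 1→3: n3:foll/t1/[x]
after 14 — deliver 3→1: ·
after 15 — deliver 1→4: n4:foll/t1/[x]
after 16 — deliver 4→1: ·
after 17 — deliver 1→0: n0:foll/t1/[x]
after 18 — deliver 0→1: ·
after 19 — timeout(2): n2:cand/t2/[x]
after 20 — deliver 2→4: n4:foll/t2/[x]
after 21 — deliver 4→2: ·
after 22 — deliver 2→3: n3:foll/t2/[x]
after 23 — deliver 3→2: n2:lead/t2/[x]
after 24 — propose(1,'q'): n1:lead/t1/[x,q]
after 25 — deliver 1→4: ·
after 26 — deliver 4→1: ·
after 27 — deliver 1→0: n0:foll/t1/[x,q]
after 28 — deliver 0→1: ·

1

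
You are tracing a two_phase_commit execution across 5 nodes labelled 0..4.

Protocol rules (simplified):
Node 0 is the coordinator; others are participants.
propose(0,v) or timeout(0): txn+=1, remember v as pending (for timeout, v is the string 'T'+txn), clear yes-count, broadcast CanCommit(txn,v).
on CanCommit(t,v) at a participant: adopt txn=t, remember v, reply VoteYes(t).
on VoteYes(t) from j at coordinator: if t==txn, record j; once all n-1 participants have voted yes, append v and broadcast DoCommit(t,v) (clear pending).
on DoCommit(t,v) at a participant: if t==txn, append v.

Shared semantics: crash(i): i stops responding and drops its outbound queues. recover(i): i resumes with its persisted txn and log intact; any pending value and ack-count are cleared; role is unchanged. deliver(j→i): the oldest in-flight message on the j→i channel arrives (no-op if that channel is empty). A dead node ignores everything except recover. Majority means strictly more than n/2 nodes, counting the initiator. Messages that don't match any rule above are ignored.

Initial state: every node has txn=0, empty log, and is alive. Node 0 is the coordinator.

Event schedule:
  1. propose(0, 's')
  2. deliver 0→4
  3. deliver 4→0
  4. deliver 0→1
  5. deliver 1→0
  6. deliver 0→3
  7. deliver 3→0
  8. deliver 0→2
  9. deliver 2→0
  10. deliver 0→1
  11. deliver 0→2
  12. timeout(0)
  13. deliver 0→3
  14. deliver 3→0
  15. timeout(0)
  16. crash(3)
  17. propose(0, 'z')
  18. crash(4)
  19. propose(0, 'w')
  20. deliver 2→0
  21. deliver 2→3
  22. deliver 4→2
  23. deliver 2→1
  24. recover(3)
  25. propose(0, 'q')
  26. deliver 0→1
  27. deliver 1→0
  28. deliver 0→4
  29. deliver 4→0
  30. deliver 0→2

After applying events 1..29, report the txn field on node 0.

6

step 1 propose(0,'s'): 0={coor,t=1,log=-}
step 2 deliver 0→4: 4={part,t=1,log=-}
step 3 deliver 4→0: —
step 4 deliver 0→1: 1={part,t=1,log=-}
step 5 deliver 1→0: —
step 6 deliver 0→3: 3={part,t=1,log=-}
step 7 deliver 3→0: —
step 8 deliver 0→2: 2={part,t=1,log=-}
step 9 deliver 2→0: 0={coor,t=1,log=s}
step 10 deliver 0→1: 1={part,t=1,log=s}
step 11 deliver 0→2: 2={part,t=1,log=s}
step 12 timeout(0): 0={coor,t=2,log=s}
step 13 deliver 0→3: 3={part,t=1,log=s}
step 14 deliver 3→0: —
step 15 timeout(0): 0={coor,t=3,log=s}
step 16 crash(3): 3={✗part,t=1,log=s}
step 17 propose(0,'z'): 0={coor,t=4,log=s}
step 18 crash(4): 4={✗part,t=1,log=-}
step 19 propose(0,'w'): 0={coor,t=5,log=s}
step 20 deliver 2→0: —
step 21 deliver 2→3: —
step 22 deliver 4→2: —
step 23 deliver 2→1: —
step 24 recover(3): 3={part,t=1,log=s}
step 25 propose(0,'q'): 0={coor,t=6,log=s}
step 26 deliver 0→1: 1={part,t=2,log=s}
step 27 deliver 1→0: —
step 28 deliver 0→4: —
step 29 deliver 4→0: —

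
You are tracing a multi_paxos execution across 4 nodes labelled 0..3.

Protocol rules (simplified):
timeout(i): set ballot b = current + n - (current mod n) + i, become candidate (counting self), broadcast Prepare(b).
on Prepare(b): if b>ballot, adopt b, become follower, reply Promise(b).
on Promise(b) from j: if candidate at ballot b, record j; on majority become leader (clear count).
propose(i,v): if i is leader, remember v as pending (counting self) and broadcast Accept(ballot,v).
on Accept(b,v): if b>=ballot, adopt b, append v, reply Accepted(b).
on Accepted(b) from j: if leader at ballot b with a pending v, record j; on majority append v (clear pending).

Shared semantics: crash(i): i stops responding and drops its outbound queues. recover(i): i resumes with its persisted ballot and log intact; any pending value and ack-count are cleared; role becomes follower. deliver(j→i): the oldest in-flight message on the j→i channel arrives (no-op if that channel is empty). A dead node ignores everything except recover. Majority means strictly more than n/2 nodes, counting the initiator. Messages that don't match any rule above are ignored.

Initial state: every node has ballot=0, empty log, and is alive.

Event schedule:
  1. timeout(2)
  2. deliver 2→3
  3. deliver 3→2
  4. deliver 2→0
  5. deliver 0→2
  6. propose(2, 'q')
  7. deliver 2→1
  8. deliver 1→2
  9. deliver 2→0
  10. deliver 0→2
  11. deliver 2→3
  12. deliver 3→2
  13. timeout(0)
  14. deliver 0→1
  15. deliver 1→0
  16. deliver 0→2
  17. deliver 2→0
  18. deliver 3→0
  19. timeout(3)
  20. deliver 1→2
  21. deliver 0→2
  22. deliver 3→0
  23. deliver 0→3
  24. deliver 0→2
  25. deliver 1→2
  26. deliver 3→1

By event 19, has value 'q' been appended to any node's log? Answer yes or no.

yes

1. timeout(2):  <2:cand b6 ->
2. deliver 2→3:  <3:foll b6 ->
3. deliver 3→2:  nop
4. deliver 2→0:  <0:foll b6 ->
5. deliver 0→2:  <2:lead b6 ->
6. propose(2,'q'):  nop
7. deliver 2→1:  <1:foll b6 ->
8. deliver 1→2:  nop
9. deliver 2→0:  <0:foll b6 q>
10. deliver 0→2:  nop
11. deliver 2→3:  <3:foll b6 q>
12. deliver 3→2:  <2:lead b6 q>
13. timeout(0):  <0:cand b8 q>
14. deliver 0→1:  <1:foll b8 ->
15. deliver 1→0:  nop
16. deliver 0→2:  <2:foll b8 q>
17. deliver 2→0:  <0:lead b8 q>
18. deliver 3→0:  nop
19. timeout(3):  <3:cand b11 q>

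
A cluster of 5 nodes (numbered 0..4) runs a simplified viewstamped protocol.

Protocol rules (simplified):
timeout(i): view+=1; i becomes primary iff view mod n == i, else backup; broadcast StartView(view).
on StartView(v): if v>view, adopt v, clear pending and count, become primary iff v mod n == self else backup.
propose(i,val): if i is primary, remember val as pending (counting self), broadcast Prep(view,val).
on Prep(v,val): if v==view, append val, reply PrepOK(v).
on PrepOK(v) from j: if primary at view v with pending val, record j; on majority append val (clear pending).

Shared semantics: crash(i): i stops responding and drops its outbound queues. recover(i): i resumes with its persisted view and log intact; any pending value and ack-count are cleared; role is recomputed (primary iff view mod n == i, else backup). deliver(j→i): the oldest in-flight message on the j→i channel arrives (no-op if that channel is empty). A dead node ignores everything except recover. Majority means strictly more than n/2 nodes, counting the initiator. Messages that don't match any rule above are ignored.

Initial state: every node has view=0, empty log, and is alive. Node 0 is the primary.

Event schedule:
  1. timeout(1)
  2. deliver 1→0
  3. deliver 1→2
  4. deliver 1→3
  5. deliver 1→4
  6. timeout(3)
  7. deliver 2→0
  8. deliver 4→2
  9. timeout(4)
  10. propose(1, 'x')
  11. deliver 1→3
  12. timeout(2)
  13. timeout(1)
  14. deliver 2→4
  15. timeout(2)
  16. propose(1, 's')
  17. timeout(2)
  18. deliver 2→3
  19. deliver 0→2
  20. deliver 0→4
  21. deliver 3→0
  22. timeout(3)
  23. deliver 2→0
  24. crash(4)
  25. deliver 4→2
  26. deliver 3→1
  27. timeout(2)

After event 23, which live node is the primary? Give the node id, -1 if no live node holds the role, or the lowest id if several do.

3

e1 timeout(1): 1[prim,v=1,-]
e2 deliver 1→0: 0[back,v=1,-]
e3 deliver 1→2: 2[back,v=1,-]
e4 deliver 1→3: 3[back,v=1,-]
e5 deliver 1→4: 4[back,v=1,-]
e6 timeout(3): 3[back,v=2,-]
e7 deliver 2→0: ·
e8 deliver 4→2: ·
e9 timeout(4): 4[back,v=2,-]
e10 propose(1,'x'): ·
e11 deliver 1→3: ·
e12 timeout(2): 2[prim,v=2,-]
e13 timeout(1): 1[back,v=2,-]
e14 deliver 2→4: ·
e15 timeout(2): 2[back,v=3,-]
e16 propose(1,'s'): ·
e17 timeout(2): 2[back,v=4,-]
e18 deliver 2→3: ·
e19 deliver 0→2: ·
e20 deliver 0→4: ·
e21 deliver 3→0: 0[back,v=2,-]
e22 timeout(3): 3[prim,v=3,-]
e23 deliver 2→0: ·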